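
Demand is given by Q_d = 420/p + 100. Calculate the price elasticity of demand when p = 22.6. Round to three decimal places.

At p = 22.6, Q_d = 118.5841.
dQ_d/dp = −420/p² = −0.8223.
Point elasticity E = (dQ_d/dp)·(p/Q_d) = -0.8223 × 22.6/118.5841 ≈ -0.157.
|E| < 1, so demand is inelastic at this price.

-0.157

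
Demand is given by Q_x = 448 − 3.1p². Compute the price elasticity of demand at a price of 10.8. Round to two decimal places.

At p = 10.8, Q_x = 86.416.
dQ_x/dp = −2·3.1·p = −66.96.
Point elasticity E = (dQ_x/dp)·(p/Q_x) = -66.96 × 10.8/86.416 ≈ -8.37.
|E| > 1, so demand is elastic at this price.

-8.37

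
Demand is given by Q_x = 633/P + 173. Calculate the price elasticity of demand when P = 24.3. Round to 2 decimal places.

At P = 24.3, Q_x = 199.0494.
dQ_x/dP = −633/P² = −1.072.
Point elasticity E = (dQ_x/dP)·(P/Q_x) = -1.072 × 24.3/199.0494 ≈ -0.13.
|E| < 1, so demand is inelastic at this price.

-0.13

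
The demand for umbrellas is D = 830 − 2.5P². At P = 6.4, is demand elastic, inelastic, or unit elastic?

At P = 6.4, D = 727.6.
dD/dP = −2·2.5·P = −32.
Point elasticity E = (dD/dP)·(P/D) = -32 × 6.4/727.6 ≈ -0.281.
|E| ≈ 0.281 < 1, so demand is inelastic.

inelastic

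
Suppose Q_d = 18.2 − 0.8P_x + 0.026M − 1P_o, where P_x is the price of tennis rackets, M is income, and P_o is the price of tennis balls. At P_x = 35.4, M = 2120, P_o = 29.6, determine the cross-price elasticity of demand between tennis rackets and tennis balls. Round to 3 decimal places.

Substituting, Q_d = 18.2 − 0.8(35.4) + 0.026(2120) − 1(29.6) = 18.2 − 28.32 + 55.12 − 29.6 = 15.4.
∂Q_d/∂P_o = −1, so E_xy = -1·(29.6/15.4) ≈ -1.922.
E_xy < 0: the goods are complements.

-1.922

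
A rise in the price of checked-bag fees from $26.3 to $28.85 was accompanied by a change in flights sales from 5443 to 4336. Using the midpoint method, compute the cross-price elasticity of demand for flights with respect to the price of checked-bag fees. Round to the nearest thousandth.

-2.448

%ΔQ_x = (4336 − 5443)/[(5443+4336)/2] = -1107/4889.5 ≈ -0.2264.
%ΔP_y = (28.85 − 26.3)/[(26.3+28.85)/2] ≈ 0.0925.
E_xy = -0.2264/0.0925 ≈ -2.448.
E_xy < 0, so flights and checked-bag fees are complements.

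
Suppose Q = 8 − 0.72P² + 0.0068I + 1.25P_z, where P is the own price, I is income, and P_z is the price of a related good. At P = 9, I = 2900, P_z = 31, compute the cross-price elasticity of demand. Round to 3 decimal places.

At the given point, Q = 8 − 0.72(9)² + 0.0068(2900) + 1.25(31) = 8 − 58.32 + 19.72 + 38.75 = 8.15.
∂Q/∂P_z = +1.25, so E_xy = 1.25·(31/8.15) ≈ 4.755.
E_xy > 0: the goods are substitutes.

4.755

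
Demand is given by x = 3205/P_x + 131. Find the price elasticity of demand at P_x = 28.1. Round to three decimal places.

-0.465

At P_x = 28.1, x = 245.0569.
dx/dP_x = −3205/P_x² = −4.059.
Point elasticity E = (dx/dP_x)·(P_x/x) = -4.059 × 28.1/245.0569 ≈ -0.465.
|E| < 1, so demand is inelastic at this price.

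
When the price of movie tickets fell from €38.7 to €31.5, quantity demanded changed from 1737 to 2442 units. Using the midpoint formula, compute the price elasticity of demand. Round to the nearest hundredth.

%ΔQ = (2442 − 1737)/[(1737 + 2442)/2] = 705/2089.5 ≈ 0.3374.
%ΔP = (31.5 − 38.7)/[(38.7 + 31.5)/2] = -7.2/35.1 ≈ -0.2051.
Arc elasticity E = %ΔQ/%ΔP ≈ 0.3374/-0.2051 ≈ -1.64.
|E| > 1: demand is elastic over this range.

-1.64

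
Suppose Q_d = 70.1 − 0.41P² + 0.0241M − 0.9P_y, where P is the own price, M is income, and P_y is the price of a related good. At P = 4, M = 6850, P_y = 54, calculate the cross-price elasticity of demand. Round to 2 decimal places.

At the given point, Q_d = 70.1 − 0.41(4)² + 0.0241(6850) − 0.9(54) = 70.1 − 6.56 + 165.085 − 48.6 = 180.025.
∂Q_d/∂P_y = −0.9, so E_xy = -0.9·(54/180.025) ≈ -0.27.
E_xy < 0: the goods are complements.

-0.27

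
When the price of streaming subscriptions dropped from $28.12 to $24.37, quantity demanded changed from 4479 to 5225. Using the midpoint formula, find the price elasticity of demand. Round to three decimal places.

%Δq = (5225 − 4479)/[(4479 + 5225)/2] = 746/4852 ≈ 0.1538.
%ΔP = (24.37 − 28.12)/[(28.12 + 24.37)/2] = -3.75/26.245 ≈ -0.1429.
Arc elasticity E = %Δq/%ΔP ≈ 0.1538/-0.1429 ≈ -1.076.
|E| > 1: demand is elastic over this range.

-1.076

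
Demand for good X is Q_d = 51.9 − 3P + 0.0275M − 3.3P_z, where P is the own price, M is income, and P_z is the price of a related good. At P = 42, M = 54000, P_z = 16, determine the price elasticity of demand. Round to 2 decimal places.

-0.09

First evaluate Q_d: 51.9 − 3(42) + 0.0275(54000) − 3.3(16) = 51.9 − 126 + 1485 − 52.8 = 1358.1.
∂Q_d/∂P = −3, so E_p = (−3)·(42/1358.1) ≈ -0.09.
|E_p| < 1: demand is inelastic.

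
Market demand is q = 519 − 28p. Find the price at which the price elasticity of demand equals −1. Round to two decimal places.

For linear demand q = a − bp, E = −bp/(a − bp). |E| = 1 ⇒ bp = a − bp ⇒ p = a/(2b).
p = 519/(2·28) ≈ 9.27.

9.27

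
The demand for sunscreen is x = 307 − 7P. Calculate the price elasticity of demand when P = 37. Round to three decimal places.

-5.396

At P = 37, x = 48.
dx/dP = −7.
Point elasticity E = (dx/dP)·(P/x) = -7 × 37/48 ≈ -5.396.
|E| > 1, so demand is elastic at this price.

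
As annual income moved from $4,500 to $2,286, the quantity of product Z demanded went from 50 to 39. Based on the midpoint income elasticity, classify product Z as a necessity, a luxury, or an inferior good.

necessity

%ΔQ = (39 − 50)/[(50+39)/2] = -11/44.5 ≈ -0.2472.
%ΔY = (2,286 − 4,500)/[(4,500+2,286)/2] = -2214/3393 ≈ -0.6525.
E_I = %ΔQ/%ΔY ≈ 0.379.
E_I ∈ (0,1): normal good (necessity).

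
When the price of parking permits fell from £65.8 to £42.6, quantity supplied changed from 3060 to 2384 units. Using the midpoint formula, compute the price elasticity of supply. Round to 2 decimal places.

0.58

%Δq = (2384 − 3060)/[(3060 + 2384)/2] = -676/2722 ≈ -0.2483.
%Δp = (42.6 − 65.8)/[(65.8 + 42.6)/2] = -23.2/54.2 ≈ -0.4280.
Arc elasticity E = %Δq/%Δp ≈ -0.2483/-0.4280 ≈ 0.58.
|E| < 1: supply is inelastic over this range.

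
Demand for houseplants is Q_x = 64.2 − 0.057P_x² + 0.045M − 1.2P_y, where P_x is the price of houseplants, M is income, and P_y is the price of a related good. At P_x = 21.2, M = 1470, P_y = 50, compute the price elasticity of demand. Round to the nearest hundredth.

Q_x = 64.2 − 0.057(21.2)² + 0.045(1470) − 1.2(50) = 64.2 − 25.6181 + 66.15 − 60 = 44.7319.
∂Q_x/∂P_x = −2·0.057·P_x = -2.4168, so E_p = -2.4168·(21.2/44.7319) ≈ -1.15.
|E_p| > 1: demand is elastic.

-1.15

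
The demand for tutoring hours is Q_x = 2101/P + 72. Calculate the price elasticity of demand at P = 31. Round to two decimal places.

At P = 31, Q_x = 139.7742.
dQ_x/dP = −2101/P² = −2.1863.
Point elasticity E = (dQ_x/dP)·(P/Q_x) = -2.1863 × 31/139.7742 ≈ -0.48.
|E| < 1, so demand is inelastic at this price.

-0.48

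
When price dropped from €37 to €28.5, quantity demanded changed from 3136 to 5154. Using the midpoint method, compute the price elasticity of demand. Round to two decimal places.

-1.88

%Δq = (5154 − 3136)/[(3136 + 5154)/2] = 2018/4145 ≈ 0.4869.
%ΔP = (28.5 − 37)/[(37 + 28.5)/2] = -8.5/32.75 ≈ -0.2595.
Arc elasticity E = %Δq/%ΔP ≈ 0.4869/-0.2595 ≈ -1.88.
|E| > 1: demand is elastic over this range.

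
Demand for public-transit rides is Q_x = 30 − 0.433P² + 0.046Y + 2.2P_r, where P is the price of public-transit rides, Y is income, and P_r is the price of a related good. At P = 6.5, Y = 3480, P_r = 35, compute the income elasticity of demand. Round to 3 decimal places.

Substituting, Q_x = 30 − 0.433(6.5)² + 0.046(3480) + 2.2(35) = 30 − 18.2943 + 160.08 + 77 = 248.7858.
∂Q_x/∂Y = +0.046, so E_I = 0.046·(3480/248.7858) ≈ 0.643.
E_I ∈ (0,1): normal good (necessity).

0.643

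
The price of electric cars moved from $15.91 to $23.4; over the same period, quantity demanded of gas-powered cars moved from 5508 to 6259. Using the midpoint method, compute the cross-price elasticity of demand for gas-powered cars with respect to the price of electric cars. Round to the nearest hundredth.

0.33

%ΔQ_x = (6259 − 5508)/[(5508+6259)/2] = 751/5883.5 ≈ 0.1276.
%ΔP_y = (23.4 − 15.91)/[(15.91+23.4)/2] ≈ 0.3811.
E_xy = 0.1276/0.3811 ≈ 0.33.
E_xy > 0, so gas-powered cars and electric cars are substitutes.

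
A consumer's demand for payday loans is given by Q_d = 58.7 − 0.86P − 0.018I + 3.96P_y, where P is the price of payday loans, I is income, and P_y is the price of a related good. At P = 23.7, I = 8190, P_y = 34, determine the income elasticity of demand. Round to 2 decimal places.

-5.77

Evaluating quantity at (P, I, P_y) gives Q_d = 58.7 − 0.86(23.7) − 0.018(8190) + 3.96(34) = 58.7 − 20.382 − 147.42 + 134.64 = 25.538.
∂Q_d/∂I = −0.018, so E_I = -0.018·(8190/25.538) ≈ -5.77.
E_I < 0: inferior good.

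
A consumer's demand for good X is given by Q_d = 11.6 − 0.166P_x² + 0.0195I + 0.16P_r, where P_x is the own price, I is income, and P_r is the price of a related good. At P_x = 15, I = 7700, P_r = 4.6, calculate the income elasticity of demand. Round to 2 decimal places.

Evaluating quantity at (P_x, I, P_r) gives Q_d = 11.6 − 0.166(15)² + 0.0195(7700) + 0.16(4.6) = 11.6 − 37.35 + 150.15 + 0.736 = 125.136.
∂Q_d/∂I = +0.0195, so E_I = 0.0195·(7700/125.136) ≈ 1.20.
E_I > 1: normal good (luxury).

1.20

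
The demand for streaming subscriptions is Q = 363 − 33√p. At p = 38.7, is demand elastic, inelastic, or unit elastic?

At p = 38.7, Q = 157.7092.
dQ/dp = −33/(2√p) = −33/(2·6.2209).
Point elasticity E = (dQ/dp)·(p/Q) = -2.6523 × 38.7/157.7092 ≈ -0.651.
|E| ≈ 0.651 < 1, so demand is inelastic.

inelastic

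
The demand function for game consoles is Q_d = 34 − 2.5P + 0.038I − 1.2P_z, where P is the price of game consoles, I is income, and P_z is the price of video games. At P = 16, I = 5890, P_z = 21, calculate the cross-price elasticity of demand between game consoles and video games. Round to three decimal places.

Evaluating quantity at (P, I, P_z) gives Q_d = 34 − 2.5(16) + 0.038(5890) − 1.2(21) = 34 − 40 + 223.82 − 25.2 = 192.62.
∂Q_d/∂P_z = −1.2, so E_xy = -1.2·(21/192.62) ≈ -0.131.
E_xy < 0: the goods are complements.

-0.131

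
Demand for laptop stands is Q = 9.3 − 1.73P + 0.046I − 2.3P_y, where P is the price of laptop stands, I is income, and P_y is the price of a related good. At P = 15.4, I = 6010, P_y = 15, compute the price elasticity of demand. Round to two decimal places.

Q = 9.3 − 1.73(15.4) + 0.046(6010) − 2.3(15) = 9.3 − 26.642 + 276.46 − 34.5 = 224.618.
∂Q/∂P = −1.73, so E_p = (−1.73)·(15.4/224.618) ≈ -0.12.
|E_p| < 1: demand is inelastic.

-0.12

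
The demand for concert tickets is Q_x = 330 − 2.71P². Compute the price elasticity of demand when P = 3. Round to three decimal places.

At P = 3, Q_x = 305.61.
dQ_x/dP = −2·2.71·P = −16.26.
Point elasticity E = (dQ_x/dP)·(P/Q_x) = -16.26 × 3/305.61 ≈ -0.160.
|E| < 1, so demand is inelastic at this price.

-0.160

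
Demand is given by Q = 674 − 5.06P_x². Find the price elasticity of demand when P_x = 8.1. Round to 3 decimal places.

-1.941

At P_x = 8.1, Q = 342.0134.
dQ/dP_x = −2·5.06·P_x = −81.972.
Point elasticity E = (dQ/dP_x)·(P_x/Q) = -81.972 × 8.1/342.0134 ≈ -1.941.
|E| > 1, so demand is elastic at this price.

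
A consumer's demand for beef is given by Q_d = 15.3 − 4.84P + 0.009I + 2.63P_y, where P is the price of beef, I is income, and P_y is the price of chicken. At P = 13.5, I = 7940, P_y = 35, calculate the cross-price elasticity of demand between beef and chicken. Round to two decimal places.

At the given point, Q_d = 15.3 − 4.84(13.5) + 0.009(7940) + 2.63(35) = 15.3 − 65.34 + 71.46 + 92.05 = 113.47.
∂Q_d/∂P_y = +2.63, so E_xy = 2.63·(35/113.47) ≈ 0.81.
E_xy > 0: the goods are substitutes.

0.81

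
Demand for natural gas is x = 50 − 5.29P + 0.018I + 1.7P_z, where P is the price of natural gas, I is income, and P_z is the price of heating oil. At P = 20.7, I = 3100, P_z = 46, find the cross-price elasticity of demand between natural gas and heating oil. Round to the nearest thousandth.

Substituting, x = 50 − 5.29(20.7) + 0.018(3100) + 1.7(46) = 50 − 109.503 + 55.8 + 78.2 = 74.497.
∂x/∂P_z = +1.7, so E_xy = 1.7·(46/74.497) ≈ 1.050.
E_xy > 0: the goods are substitutes.

1.050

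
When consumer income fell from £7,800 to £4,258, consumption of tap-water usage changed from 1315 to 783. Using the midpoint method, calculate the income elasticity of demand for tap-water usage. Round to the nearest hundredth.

0.86

%ΔQ = (783 − 1315)/[(1315+783)/2] = -532/1049 ≈ -0.5071.
%ΔM = (4,258 − 7,800)/[(7,800+4,258)/2] = -3542/6029 ≈ -0.5875.
E_I = %ΔQ/%ΔM ≈ 0.86.
E_I ∈ (0,1): normal good (necessity).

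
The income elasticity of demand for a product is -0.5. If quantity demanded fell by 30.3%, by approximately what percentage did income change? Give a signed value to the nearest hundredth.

60.60

%ΔQ ≈ E × %ΔI ⇒ %ΔI = %ΔQ / E = (-30.3%)/(-0.5) = 60.60%.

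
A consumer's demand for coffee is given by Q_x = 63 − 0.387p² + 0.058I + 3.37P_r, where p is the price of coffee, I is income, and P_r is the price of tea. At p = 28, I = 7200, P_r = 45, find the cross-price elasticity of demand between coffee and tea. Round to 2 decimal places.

At the given point, Q_x = 63 − 0.387(28)² + 0.058(7200) + 3.37(45) = 63 − 303.408 + 417.6 + 151.65 = 328.842.
∂Q_x/∂P_r = +3.37, so E_xy = 3.37·(45/328.842) ≈ 0.46.
E_xy > 0: the goods are substitutes.

0.46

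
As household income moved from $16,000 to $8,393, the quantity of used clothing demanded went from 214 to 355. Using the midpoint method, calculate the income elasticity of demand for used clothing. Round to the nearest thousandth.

%ΔQ = (355 − 214)/[(214+355)/2] = 141/284.5 ≈ 0.4956.
%ΔI = (8,393 − 16,000)/[(16,000+8,393)/2] = -7607/12196.5 ≈ -0.6237.
E_I = %ΔQ/%ΔI ≈ -0.795.
E_I < 0: inferior good.

-0.795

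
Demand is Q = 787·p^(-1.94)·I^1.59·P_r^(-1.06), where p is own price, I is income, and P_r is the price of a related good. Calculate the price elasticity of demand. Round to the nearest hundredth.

For a Cobb–Douglas (constant-elasticity) form Q = A·p^α·…, the elasticity with respect to p equals the exponent α at every point.
Here the exponent on p is -1.94, so the price elasticity of demand is -1.94.

-1.94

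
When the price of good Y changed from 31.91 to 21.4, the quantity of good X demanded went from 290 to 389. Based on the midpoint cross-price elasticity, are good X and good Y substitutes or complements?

complements

%ΔQ_x = (389 − 290)/[(290+389)/2] = 99/339.5 ≈ 0.2916.
%ΔP_y = (21.4 − 31.91)/[(31.91+21.4)/2] ≈ -0.3943.
E_xy = 0.2916/-0.3943 ≈ -0.740.
E_xy < 0, so the goods are complements.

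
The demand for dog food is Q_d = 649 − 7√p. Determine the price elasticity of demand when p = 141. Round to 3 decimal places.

-0.073

At p = 141, Q_d = 565.8796.
dQ_d/dp = −7/(2√p) = −7/(2·11.8743).
Point elasticity E = (dQ_d/dp)·(p/Q_d) = -0.2948 × 141/565.8796 ≈ -0.073.
|E| < 1, so demand is inelastic at this price.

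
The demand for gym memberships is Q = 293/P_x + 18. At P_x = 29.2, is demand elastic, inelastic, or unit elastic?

At P_x = 29.2, Q = 28.0342.
dQ/dP_x = −293/P_x² = −0.3436.
Point elasticity E = (dQ/dP_x)·(P_x/Q) = -0.3436 × 29.2/28.0342 ≈ -0.358.
|E| ≈ 0.358 < 1, so demand is inelastic.

inelastic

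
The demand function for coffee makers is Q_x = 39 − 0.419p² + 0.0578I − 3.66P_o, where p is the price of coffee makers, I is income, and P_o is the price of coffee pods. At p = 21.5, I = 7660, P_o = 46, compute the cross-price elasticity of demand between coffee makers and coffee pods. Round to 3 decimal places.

Evaluating quantity at (p, I, P_o) gives Q_x = 39 − 0.419(21.5)² + 0.0578(7660) − 3.66(46) = 39 − 193.6828 + 442.748 − 168.36 = 119.7053.
∂Q_x/∂P_o = −3.66, so E_xy = -3.66·(46/119.7053) ≈ -1.406.
E_xy < 0: the goods are complements.

-1.406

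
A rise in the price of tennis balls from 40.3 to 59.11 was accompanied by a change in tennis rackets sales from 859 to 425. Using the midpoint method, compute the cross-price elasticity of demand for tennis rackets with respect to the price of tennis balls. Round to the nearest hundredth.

%ΔQ_x = (425 − 859)/[(859+425)/2] = -434/642 ≈ -0.6760.
%ΔP_y = (59.11 − 40.3)/[(40.3+59.11)/2] ≈ 0.3784.
E_xy = -0.6760/0.3784 ≈ -1.79.
E_xy < 0, so tennis rackets and tennis balls are complements.

-1.79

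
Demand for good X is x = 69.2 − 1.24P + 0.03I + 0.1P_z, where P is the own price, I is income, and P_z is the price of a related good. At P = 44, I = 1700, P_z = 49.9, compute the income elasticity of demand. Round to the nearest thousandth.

0.722

x = 69.2 − 1.24(44) + 0.03(1700) + 0.1(49.9) = 69.2 − 54.56 + 51 + 4.99 = 70.63.
∂x/∂I = +0.03, so E_I = 0.03·(1700/70.63) ≈ 0.722.
E_I ∈ (0,1): normal good (necessity).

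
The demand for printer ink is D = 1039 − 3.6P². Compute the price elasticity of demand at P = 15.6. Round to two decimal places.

At P = 15.6, D = 162.904.
dD/dP = −2·3.6·P = −112.32.
Point elasticity E = (dD/dP)·(P/D) = -112.32 × 15.6/162.904 ≈ -10.76.
|E| > 1, so demand is elastic at this price.

-10.76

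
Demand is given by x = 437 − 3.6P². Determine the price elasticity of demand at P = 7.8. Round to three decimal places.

-2.010

At P = 7.8, x = 217.976.
dx/dP = −2·3.6·P = −56.16.
Point elasticity E = (dx/dP)·(P/x) = -56.16 × 7.8/217.976 ≈ -2.010.
|E| > 1, so demand is elastic at this price.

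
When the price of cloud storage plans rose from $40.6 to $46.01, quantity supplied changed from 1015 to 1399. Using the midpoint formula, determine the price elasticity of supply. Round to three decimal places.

%Δq = (1399 − 1015)/[(1015 + 1399)/2] = 384/1207 ≈ 0.3181.
%Δp = (46.01 − 40.6)/[(40.6 + 46.01)/2] = 5.41/43.305 ≈ 0.1249.
Arc elasticity E = %Δq/%Δp ≈ 0.3181/0.1249 ≈ 2.547.
|E| > 1: supply is elastic over this range.

2.547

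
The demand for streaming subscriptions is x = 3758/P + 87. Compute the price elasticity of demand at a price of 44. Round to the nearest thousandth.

-0.495

At P = 44, x = 172.4091.
dx/dP = −3758/P² = −1.9411.
Point elasticity E = (dx/dP)·(P/x) = -1.9411 × 44/172.4091 ≈ -0.495.
|E| < 1, so demand is inelastic at this price.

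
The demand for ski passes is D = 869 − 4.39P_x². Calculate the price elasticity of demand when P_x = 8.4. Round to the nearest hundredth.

-1.11

At P_x = 8.4, D = 559.2416.
dD/dP_x = −2·4.39·P_x = −73.752.
Point elasticity E = (dD/dP_x)·(P_x/D) = -73.752 × 8.4/559.2416 ≈ -1.11.
|E| > 1, so demand is elastic at this price.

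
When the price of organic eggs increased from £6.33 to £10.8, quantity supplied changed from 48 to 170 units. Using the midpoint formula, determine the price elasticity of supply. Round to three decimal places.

%ΔQ = (170 − 48)/[(48 + 170)/2] = 122/109 ≈ 1.1193.
%ΔP = (10.8 − 6.33)/[(6.33 + 10.8)/2] = 4.47/8.565 ≈ 0.5219.
Arc elasticity E = %ΔQ/%ΔP ≈ 1.1193/0.5219 ≈ 2.145.
|E| > 1: supply is elastic over this range.

2.145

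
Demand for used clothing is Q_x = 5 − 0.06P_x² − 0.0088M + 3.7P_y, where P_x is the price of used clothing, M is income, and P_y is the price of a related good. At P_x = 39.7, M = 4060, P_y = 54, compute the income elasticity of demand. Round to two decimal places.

-0.48

Evaluating quantity at (P_x, M, P_y) gives Q_x = 5 − 0.06(39.7)² − 0.0088(4060) + 3.7(54) = 5 − 94.5654 − 35.728 + 199.8 = 74.5066.
∂Q_x/∂M = −0.0088, so E_I = -0.0088·(4060/74.5066) ≈ -0.48.
E_I < 0: inferior good.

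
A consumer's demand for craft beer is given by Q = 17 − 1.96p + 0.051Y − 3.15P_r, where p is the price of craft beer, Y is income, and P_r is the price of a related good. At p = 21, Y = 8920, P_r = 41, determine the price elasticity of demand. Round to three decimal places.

At the given point, Q = 17 − 1.96(21) + 0.051(8920) − 3.15(41) = 17 − 41.16 + 454.92 − 129.15 = 301.61.
∂Q/∂p = −1.96, so E_p = (−1.96)·(21/301.61) ≈ -0.136.
|E_p| < 1: demand is inelastic.

-0.136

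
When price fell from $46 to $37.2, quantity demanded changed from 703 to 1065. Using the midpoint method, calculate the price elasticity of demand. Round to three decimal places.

%ΔQ = (1065 − 703)/[(703 + 1065)/2] = 362/884 ≈ 0.4095.
%ΔP = (37.2 − 46)/[(46 + 37.2)/2] = -8.8/41.6 ≈ -0.2115.
Arc elasticity E = %ΔQ/%ΔP ≈ 0.4095/-0.2115 ≈ -1.936.
|E| > 1: demand is elastic over this range.

-1.936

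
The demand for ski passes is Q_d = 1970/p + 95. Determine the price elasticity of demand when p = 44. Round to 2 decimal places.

At p = 44, Q_d = 139.7727.
dQ_d/dp = −1970/p² = −1.0176.
Point elasticity E = (dQ_d/dp)·(p/Q_d) = -1.0176 × 44/139.7727 ≈ -0.32.
|E| < 1, so demand is inelastic at this price.

-0.32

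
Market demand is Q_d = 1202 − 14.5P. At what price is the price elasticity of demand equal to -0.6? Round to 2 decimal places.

Set −bP/(a − bP) = −0.6 ⇒ bP = 0.6(a − bP) ⇒ bP(1+0.6) = 0.6·a.
P = 0.6·1202/(14.5·1.6) ≈ 31.09.

31.09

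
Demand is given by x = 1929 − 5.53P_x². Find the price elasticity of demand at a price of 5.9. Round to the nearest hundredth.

At P_x = 5.9, x = 1736.5007.
dx/dP_x = −2·5.53·P_x = −65.254.
Point elasticity E = (dx/dP_x)·(P_x/x) = -65.254 × 5.9/1736.5007 ≈ -0.22.
|E| < 1, so demand is inelastic at this price.

-0.22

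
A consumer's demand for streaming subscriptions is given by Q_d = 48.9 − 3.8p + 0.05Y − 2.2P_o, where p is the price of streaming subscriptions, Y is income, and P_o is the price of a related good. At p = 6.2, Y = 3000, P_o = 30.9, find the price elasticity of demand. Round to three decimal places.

Q_d = 48.9 − 3.8(6.2) + 0.05(3000) − 2.2(30.9) = 48.9 − 23.56 + 150 − 67.98 = 107.36.
∂Q_d/∂p = −3.8, so E_p = (−3.8)·(6.2/107.36) ≈ -0.219.
|E_p| < 1: demand is inelastic.

-0.219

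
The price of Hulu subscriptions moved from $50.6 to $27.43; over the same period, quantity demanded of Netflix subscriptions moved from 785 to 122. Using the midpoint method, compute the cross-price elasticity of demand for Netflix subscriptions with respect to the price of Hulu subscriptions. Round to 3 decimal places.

2.462

%ΔQ_x = (122 − 785)/[(785+122)/2] = -663/453.5 ≈ -1.4620.
%ΔP_y = (27.43 − 50.6)/[(50.6+27.43)/2] ≈ -0.5939.
E_xy = -1.4620/-0.5939 ≈ 2.462.
E_xy > 0, so Netflix subscriptions and Hulu subscriptions are substitutes.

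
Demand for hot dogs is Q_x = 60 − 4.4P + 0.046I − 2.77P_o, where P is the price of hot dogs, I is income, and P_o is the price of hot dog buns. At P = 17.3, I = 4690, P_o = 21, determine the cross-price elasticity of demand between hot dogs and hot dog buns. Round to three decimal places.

-0.411

First evaluate Q_x: 60 − 4.4(17.3) + 0.046(4690) − 2.77(21) = 60 − 76.12 + 215.74 − 58.17 = 141.45.
∂Q_x/∂P_o = −2.77, so E_xy = -2.77·(21/141.45) ≈ -0.411.
E_xy < 0: the goods are complements.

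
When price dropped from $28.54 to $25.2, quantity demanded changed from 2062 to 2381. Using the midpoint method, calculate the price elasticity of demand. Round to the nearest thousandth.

%Δq = (2381 − 2062)/[(2062 + 2381)/2] = 319/2221.5 ≈ 0.1436.
%Δp = (25.2 − 28.54)/[(28.54 + 25.2)/2] = -3.34/26.87 ≈ -0.1243.
Arc elasticity E = %Δq/%Δp ≈ 0.1436/-0.1243 ≈ -1.155.
|E| > 1: demand is elastic over this range.

-1.155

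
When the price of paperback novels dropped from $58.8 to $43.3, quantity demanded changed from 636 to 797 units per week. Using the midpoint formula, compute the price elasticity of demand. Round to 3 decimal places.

-0.740

%ΔQ = (797 − 636)/[(636 + 797)/2] = 161/716.5 ≈ 0.2247.
%ΔP = (43.3 − 58.8)/[(58.8 + 43.3)/2] = -15.5/51.05 ≈ -0.3036.
Arc elasticity E = %ΔQ/%ΔP ≈ 0.2247/-0.3036 ≈ -0.740.
|E| < 1: demand is inelastic over this range.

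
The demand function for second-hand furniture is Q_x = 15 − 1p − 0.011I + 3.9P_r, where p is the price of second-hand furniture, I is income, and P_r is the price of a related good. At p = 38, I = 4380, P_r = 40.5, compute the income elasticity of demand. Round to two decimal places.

-0.56

Substituting, Q_x = 15 − 1(38) − 0.011(4380) + 3.9(40.5) = 15 − 38 − 48.18 + 157.95 = 86.77.
∂Q_x/∂I = −0.011, so E_I = -0.011·(4380/86.77) ≈ -0.56.
E_I < 0: inferior good.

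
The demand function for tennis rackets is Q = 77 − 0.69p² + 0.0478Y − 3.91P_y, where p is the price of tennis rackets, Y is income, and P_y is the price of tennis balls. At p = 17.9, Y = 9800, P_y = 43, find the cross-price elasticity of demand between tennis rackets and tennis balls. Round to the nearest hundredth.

Substituting, Q = 77 − 0.69(17.9)² + 0.0478(9800) − 3.91(43) = 77 − 221.0829 + 468.44 − 168.13 = 156.2271.
∂Q/∂P_y = −3.91, so E_xy = -3.91·(43/156.2271) ≈ -1.08.
E_xy < 0: the goods are complements.

-1.08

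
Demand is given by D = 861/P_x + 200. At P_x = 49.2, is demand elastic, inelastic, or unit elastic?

inelastic

At P_x = 49.2, D = 217.5.
dD/dP_x = −861/P_x² = −0.3557.
Point elasticity E = (dD/dP_x)·(P_x/D) = -0.3557 × 49.2/217.5 ≈ -0.080.
|E| ≈ 0.080 < 1, so demand is inelastic.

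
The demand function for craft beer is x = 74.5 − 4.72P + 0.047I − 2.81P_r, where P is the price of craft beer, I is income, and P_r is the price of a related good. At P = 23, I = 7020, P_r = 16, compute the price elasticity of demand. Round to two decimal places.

-0.43

x = 74.5 − 4.72(23) + 0.047(7020) − 2.81(16) = 74.5 − 108.56 + 329.94 − 44.96 = 250.92.
∂x/∂P = −4.72, so E_p = (−4.72)·(23/250.92) ≈ -0.43.
|E_p| < 1: demand is inelastic.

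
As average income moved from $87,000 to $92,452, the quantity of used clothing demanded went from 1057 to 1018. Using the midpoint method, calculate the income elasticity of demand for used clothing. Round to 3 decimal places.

%ΔQ = (1018 − 1057)/[(1057+1018)/2] = -39/1037.5 ≈ -0.0376.
%ΔY = (92,452 − 87,000)/[(87,000+92,452)/2] = 5452/89726 ≈ 0.0608.
E_I = %ΔQ/%ΔY ≈ -0.619.
E_I < 0: inferior good.

-0.619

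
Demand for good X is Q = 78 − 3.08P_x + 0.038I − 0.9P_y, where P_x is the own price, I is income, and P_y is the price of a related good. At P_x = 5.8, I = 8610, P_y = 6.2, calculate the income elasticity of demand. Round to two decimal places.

First evaluate Q: 78 − 3.08(5.8) + 0.038(8610) − 0.9(6.2) = 78 − 17.864 + 327.18 − 5.58 = 381.736.
∂Q/∂I = +0.038, so E_I = 0.038·(8610/381.736) ≈ 0.86.
E_I ∈ (0,1): normal good (necessity).

0.86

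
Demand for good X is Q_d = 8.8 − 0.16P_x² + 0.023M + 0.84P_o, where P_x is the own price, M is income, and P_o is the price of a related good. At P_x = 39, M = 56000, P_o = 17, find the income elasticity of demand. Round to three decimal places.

1.206

Q_d = 8.8 − 0.16(39)² + 0.023(56000) + 0.84(17) = 8.8 − 243.36 + 1288 + 14.28 = 1067.72.
∂Q_d/∂M = +0.023, so E_I = 0.023·(56000/1067.72) ≈ 1.206.
E_I > 1: normal good (luxury).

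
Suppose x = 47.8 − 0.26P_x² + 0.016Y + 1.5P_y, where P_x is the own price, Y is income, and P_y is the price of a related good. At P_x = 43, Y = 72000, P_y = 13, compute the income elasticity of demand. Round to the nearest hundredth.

Evaluating quantity at (P_x, Y, P_y) gives x = 47.8 − 0.26(43)² + 0.016(72000) + 1.5(13) = 47.8 − 480.74 + 1152 + 19.5 = 738.56.
∂x/∂Y = +0.016, so E_I = 0.016·(72000/738.56) ≈ 1.56.
E_I > 1: normal good (luxury).

1.56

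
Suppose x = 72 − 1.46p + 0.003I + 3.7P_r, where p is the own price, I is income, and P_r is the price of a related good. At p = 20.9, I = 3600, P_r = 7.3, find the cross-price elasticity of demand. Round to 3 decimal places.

First evaluate x: 72 − 1.46(20.9) + 0.003(3600) + 3.7(7.3) = 72 − 30.514 + 10.8 + 27.01 = 79.296.
∂x/∂P_r = +3.7, so E_xy = 3.7·(7.3/79.296) ≈ 0.341.
E_xy > 0: the goods are substitutes.

0.341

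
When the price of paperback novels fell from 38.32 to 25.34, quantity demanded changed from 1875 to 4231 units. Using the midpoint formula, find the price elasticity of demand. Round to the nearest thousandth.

%Δq = (4231 − 1875)/[(1875 + 4231)/2] = 2356/3053 ≈ 0.7717.
%Δp = (25.34 − 38.32)/[(38.32 + 25.34)/2] = -12.98/31.83 ≈ -0.4078.
Arc elasticity E = %Δq/%Δp ≈ 0.7717/-0.4078 ≈ -1.892.
|E| > 1: demand is elastic over this range.

-1.892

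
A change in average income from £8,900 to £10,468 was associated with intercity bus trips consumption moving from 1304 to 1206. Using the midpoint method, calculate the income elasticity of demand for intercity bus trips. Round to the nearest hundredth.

-0.48

%ΔQ = (1206 − 1304)/[(1304+1206)/2] = -98/1255 ≈ -0.0781.
%ΔI = (10,468 − 8,900)/[(8,900+10,468)/2] = 1568/9684 ≈ 0.1619.
E_I = %ΔQ/%ΔI ≈ -0.48.
E_I < 0: inferior good.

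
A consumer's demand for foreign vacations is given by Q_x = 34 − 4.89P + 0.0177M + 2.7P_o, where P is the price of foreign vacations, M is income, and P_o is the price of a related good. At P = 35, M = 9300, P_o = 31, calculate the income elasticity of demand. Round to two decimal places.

Evaluating quantity at (P, M, P_o) gives Q_x = 34 − 4.89(35) + 0.0177(9300) + 2.7(31) = 34 − 171.15 + 164.61 + 83.7 = 111.16.
∂Q_x/∂M = +0.0177, so E_I = 0.0177·(9300/111.16) ≈ 1.48.
E_I > 1: normal good (luxury).

1.48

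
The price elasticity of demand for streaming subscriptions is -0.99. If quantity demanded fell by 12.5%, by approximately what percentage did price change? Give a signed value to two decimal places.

12.63

%ΔQ ≈ E × %ΔP ⇒ %ΔP = %ΔQ / E = (-12.5%)/(-0.99) ≈ 12.63%.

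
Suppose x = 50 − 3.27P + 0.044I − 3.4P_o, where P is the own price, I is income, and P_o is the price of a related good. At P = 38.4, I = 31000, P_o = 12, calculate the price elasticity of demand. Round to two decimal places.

-0.10

Substituting, x = 50 − 3.27(38.4) + 0.044(31000) − 3.4(12) = 50 − 125.568 + 1364 − 40.8 = 1247.632.
∂x/∂P = −3.27, so E_p = (−3.27)·(38.4/1247.632) ≈ -0.10.
|E_p| < 1: demand is inelastic.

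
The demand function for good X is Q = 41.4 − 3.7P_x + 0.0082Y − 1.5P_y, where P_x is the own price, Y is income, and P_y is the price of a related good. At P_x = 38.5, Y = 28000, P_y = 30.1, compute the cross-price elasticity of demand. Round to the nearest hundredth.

-0.54

Q = 41.4 − 3.7(38.5) + 0.0082(28000) − 1.5(30.1) = 41.4 − 142.45 + 229.6 − 45.15 = 83.4.
∂Q/∂P_y = −1.5, so E_xy = -1.5·(30.1/83.4) ≈ -0.54.
E_xy < 0: the goods are complements.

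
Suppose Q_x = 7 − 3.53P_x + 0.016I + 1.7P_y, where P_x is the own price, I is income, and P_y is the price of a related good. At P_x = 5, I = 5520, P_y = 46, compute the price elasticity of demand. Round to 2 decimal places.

-0.11

Substituting, Q_x = 7 − 3.53(5) + 0.016(5520) + 1.7(46) = 7 − 17.65 + 88.32 + 78.2 = 155.87.
∂Q_x/∂P_x = −3.53, so E_p = (−3.53)·(5/155.87) ≈ -0.11.
|E_p| < 1: demand is inelastic.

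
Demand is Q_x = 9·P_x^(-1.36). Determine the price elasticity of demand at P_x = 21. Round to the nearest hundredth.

For a Cobb–Douglas (constant-elasticity) form Q_x = A·P_x^α·…, the elasticity with respect to P_x equals the exponent α at every point.
Here the exponent on P_x is -1.36, so the price elasticity of demand is -1.36.

-1.36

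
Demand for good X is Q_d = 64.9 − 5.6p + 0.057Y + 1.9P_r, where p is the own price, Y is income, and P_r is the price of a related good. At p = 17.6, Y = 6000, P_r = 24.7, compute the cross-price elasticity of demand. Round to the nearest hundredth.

0.13

First evaluate Q_d: 64.9 − 5.6(17.6) + 0.057(6000) + 1.9(24.7) = 64.9 − 98.56 + 342 + 46.93 = 355.27.
∂Q_d/∂P_r = +1.9, so E_xy = 1.9·(24.7/355.27) ≈ 0.13.
E_xy > 0: the goods are substitutes.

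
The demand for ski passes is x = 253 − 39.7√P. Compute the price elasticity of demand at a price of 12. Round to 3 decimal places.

At P = 12, x = 115.4752.
dx/dP = −39.7/(2√P) = −39.7/(2·3.4641).
Point elasticity E = (dx/dP)·(P/x) = -5.7302 × 12/115.4752 ≈ -0.595.
|E| < 1, so demand is inelastic at this price.

-0.595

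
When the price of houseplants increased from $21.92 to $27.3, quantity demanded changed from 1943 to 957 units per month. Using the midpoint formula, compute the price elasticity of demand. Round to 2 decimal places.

-3.11

%Δq = (957 − 1943)/[(1943 + 957)/2] = -986/1450 ≈ -0.6800.
%Δp = (27.3 − 21.92)/[(21.92 + 27.3)/2] = 5.38/24.61 ≈ 0.2186.
Arc elasticity E = %Δq/%Δp ≈ -0.6800/0.2186 ≈ -3.11.
|E| > 1: demand is elastic over this range.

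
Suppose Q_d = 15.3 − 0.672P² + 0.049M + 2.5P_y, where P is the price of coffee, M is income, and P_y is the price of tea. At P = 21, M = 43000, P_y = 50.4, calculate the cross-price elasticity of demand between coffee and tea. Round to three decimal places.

0.065

Evaluating quantity at (P, M, P_y) gives Q_d = 15.3 − 0.672(21)² + 0.049(43000) + 2.5(50.4) = 15.3 − 296.352 + 2107 + 126 = 1951.948.
∂Q_d/∂P_y = +2.5, so E_xy = 2.5·(50.4/1951.948) ≈ 0.065.
E_xy > 0: the goods are substitutes.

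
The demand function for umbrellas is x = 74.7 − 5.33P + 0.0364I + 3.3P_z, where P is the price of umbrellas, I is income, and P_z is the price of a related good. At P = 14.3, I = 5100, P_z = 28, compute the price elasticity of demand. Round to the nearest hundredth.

-0.28

Evaluating quantity at (P, I, P_z) gives x = 74.7 − 5.33(14.3) + 0.0364(5100) + 3.3(28) = 74.7 − 76.219 + 185.64 + 92.4 = 276.521.
∂x/∂P = −5.33, so E_p = (−5.33)·(14.3/276.521) ≈ -0.28.
|E_p| < 1: demand is inelastic.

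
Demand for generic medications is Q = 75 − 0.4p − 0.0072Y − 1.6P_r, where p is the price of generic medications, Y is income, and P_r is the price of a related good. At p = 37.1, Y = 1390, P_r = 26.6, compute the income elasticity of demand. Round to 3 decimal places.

-1.318

Q = 75 − 0.4(37.1) − 0.0072(1390) − 1.6(26.6) = 75 − 14.84 − 10.008 − 42.56 = 7.592.
∂Q/∂Y = −0.0072, so E_I = -0.0072·(1390/7.592) ≈ -1.318.
E_I < 0: inferior good.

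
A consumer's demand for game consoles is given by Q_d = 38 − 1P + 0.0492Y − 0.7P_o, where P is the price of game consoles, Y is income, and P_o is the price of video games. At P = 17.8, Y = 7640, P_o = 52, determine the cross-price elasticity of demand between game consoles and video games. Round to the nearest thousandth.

Substituting, Q_d = 38 − 1(17.8) + 0.0492(7640) − 0.7(52) = 38 − 17.8 + 375.888 − 36.4 = 359.688.
∂Q_d/∂P_o = −0.7, so E_xy = -0.7·(52/359.688) ≈ -0.101.
E_xy < 0: the goods are complements.

-0.101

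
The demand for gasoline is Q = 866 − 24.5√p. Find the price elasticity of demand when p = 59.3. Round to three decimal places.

At p = 59.3, Q = 677.3341.
dQ/dp = −24.5/(2√p) = −24.5/(2·7.7006).
Point elasticity E = (dQ/dp)·(p/Q) = -1.5908 × 59.3/677.3341 ≈ -0.139.
|E| < 1, so demand is inelastic at this price.

-0.139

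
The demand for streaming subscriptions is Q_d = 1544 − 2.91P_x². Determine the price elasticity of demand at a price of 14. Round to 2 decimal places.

-1.17

At P_x = 14, Q_d = 973.64.
dQ_d/dP_x = −2·2.91·P_x = −81.48.
Point elasticity E = (dQ_d/dP_x)·(P_x/Q_d) = -81.48 × 14/973.64 ≈ -1.17.
|E| > 1, so demand is elastic at this price.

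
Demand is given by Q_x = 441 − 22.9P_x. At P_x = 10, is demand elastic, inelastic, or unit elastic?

At P_x = 10, Q_x = 212.
dQ_x/dP_x = −22.9.
Point elasticity E = (dQ_x/dP_x)·(P_x/Q_x) = -22.9 × 10/212 ≈ -1.080.
|E| ≈ 1.080 > 1, so demand is elastic.

elastic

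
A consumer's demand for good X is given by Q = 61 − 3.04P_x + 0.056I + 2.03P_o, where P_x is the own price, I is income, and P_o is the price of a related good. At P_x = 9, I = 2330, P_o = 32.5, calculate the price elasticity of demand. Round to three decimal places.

Evaluating quantity at (P_x, I, P_o) gives Q = 61 − 3.04(9) + 0.056(2330) + 2.03(32.5) = 61 − 27.36 + 130.48 + 65.975 = 230.095.
∂Q/∂P_x = −3.04, so E_p = (−3.04)·(9/230.095) ≈ -0.119.
|E_p| < 1: demand is inelastic.

-0.119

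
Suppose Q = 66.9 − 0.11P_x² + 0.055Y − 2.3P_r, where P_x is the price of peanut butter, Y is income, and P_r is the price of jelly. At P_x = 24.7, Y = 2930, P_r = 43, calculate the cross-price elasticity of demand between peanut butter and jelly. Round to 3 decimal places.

Q = 66.9 − 0.11(24.7)² + 0.055(2930) − 2.3(43) = 66.9 − 67.1099 + 161.15 − 98.9 = 62.0401.
∂Q/∂P_r = −2.3, so E_xy = -2.3·(43/62.0401) ≈ -1.594.
E_xy < 0: the goods are complements.

-1.594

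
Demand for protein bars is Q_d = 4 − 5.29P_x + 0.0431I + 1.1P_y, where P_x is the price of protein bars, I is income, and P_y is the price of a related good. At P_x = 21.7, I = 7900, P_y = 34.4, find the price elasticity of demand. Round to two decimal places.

-0.43

Evaluating quantity at (P_x, I, P_y) gives Q_d = 4 − 5.29(21.7) + 0.0431(7900) + 1.1(34.4) = 4 − 114.793 + 340.49 + 37.84 = 267.537.
∂Q_d/∂P_x = −5.29, so E_p = (−5.29)·(21.7/267.537) ≈ -0.43.
|E_p| < 1: demand is inelastic.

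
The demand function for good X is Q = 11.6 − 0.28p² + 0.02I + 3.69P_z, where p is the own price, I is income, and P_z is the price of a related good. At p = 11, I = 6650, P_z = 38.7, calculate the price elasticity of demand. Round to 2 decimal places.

-0.27

First evaluate Q: 11.6 − 0.28(11)² + 0.02(6650) + 3.69(38.7) = 11.6 − 33.88 + 133 + 142.803 = 253.523.
∂Q/∂p = −2·0.28·p = -6.16, so E_p = -6.16·(11/253.523) ≈ -0.27.
|E_p| < 1: demand is inelastic.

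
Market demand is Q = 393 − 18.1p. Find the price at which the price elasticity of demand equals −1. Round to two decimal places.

10.86

For linear demand Q = a − bp, E = −bp/(a − bp). |E| = 1 ⇒ bp = a − bp ⇒ p = a/(2b).
p = 393/(2·18.1) ≈ 10.86.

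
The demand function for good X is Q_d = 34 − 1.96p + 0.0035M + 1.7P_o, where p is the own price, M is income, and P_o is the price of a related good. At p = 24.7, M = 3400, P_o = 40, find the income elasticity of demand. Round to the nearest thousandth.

0.182

First evaluate Q_d: 34 − 1.96(24.7) + 0.0035(3400) + 1.7(40) = 34 − 48.412 + 11.9 + 68 = 65.488.
∂Q_d/∂M = +0.0035, so E_I = 0.0035·(3400/65.488) ≈ 0.182.
E_I ∈ (0,1): normal good (necessity).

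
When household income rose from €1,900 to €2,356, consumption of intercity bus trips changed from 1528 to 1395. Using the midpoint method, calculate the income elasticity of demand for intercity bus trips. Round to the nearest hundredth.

-0.42

%ΔQ = (1395 − 1528)/[(1528+1395)/2] = -133/1461.5 ≈ -0.0910.
%ΔI = (2,356 − 1,900)/[(1,900+2,356)/2] = 456/2128 ≈ 0.2143.
E_I = %ΔQ/%ΔI ≈ -0.42.
E_I < 0: inferior good.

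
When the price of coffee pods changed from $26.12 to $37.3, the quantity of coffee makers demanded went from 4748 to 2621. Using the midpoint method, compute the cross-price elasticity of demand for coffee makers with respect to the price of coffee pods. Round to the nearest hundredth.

%ΔQ_x = (2621 − 4748)/[(4748+2621)/2] = -2127/3684.5 ≈ -0.5773.
%ΔP_y = (37.3 − 26.12)/[(26.12+37.3)/2] ≈ 0.3526.
E_xy = -0.5773/0.3526 ≈ -1.64.
E_xy < 0, so coffee makers and coffee pods are complements.

-1.64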